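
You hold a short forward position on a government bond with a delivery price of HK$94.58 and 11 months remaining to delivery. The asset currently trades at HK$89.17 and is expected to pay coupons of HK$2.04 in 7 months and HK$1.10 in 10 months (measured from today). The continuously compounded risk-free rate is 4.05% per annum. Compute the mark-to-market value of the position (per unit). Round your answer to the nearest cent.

PV(remaining coupons) I = 2.04·e^(−0.0405·7/12) + 1.10·e^(−0.0405·10/12) = 3.0559
Current forward F = (S − I)·e^(rT) = (89.17 − 3.0559)·e^(0.0405·11/12) = 86.1141 × 1.037823 = 89.3712
Value (long) = (F − K)·e^(−rT) = (89.3712 − 94.58) × 0.963556 = -5.0190
Short position value = −(long value) = HK$5.02

HK$5.02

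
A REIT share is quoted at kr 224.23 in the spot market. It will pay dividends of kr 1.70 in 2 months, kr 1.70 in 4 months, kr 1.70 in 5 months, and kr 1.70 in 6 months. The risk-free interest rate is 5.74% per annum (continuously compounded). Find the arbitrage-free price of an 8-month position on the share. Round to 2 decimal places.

kr 226.05

PV(dividends) I = 1.70·e^(−0.0574·2/12) + 1.70·e^(−0.0574·4/12) + 1.70·e^(−0.0574·5/12) + 1.70·e^(−0.0574·6/12)
I = 1.6838 + 1.6678 + 1.6598 + 1.6519 = 6.6633
F = (S − I)·e^(rT) = (224.23 − 6.6633) · e^(0.0574·8/12)
= 217.5667 · e^0.038267 = 217.5667 × 1.039009 = kr 226.05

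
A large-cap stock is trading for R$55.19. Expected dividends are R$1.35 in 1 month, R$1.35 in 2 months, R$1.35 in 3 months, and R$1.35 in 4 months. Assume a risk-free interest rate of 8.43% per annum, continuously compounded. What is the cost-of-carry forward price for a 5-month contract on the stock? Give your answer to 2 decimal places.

PV(dividends) I = 1.35·e^(−0.0843·1/12) + 1.35·e^(−0.0843·2/12) + 1.35·e^(−0.0843·3/12) + 1.35·e^(−0.0843·4/12)
I = 1.3405 + 1.3312 + 1.3218 + 1.3126 = 5.3061
F = (S − I)·e^(rT) = (55.19 − 5.3061) · e^(0.0843·5/12)
= 49.8839 · e^0.035125 = 49.8839 × 1.035749 = R$51.67

R$51.67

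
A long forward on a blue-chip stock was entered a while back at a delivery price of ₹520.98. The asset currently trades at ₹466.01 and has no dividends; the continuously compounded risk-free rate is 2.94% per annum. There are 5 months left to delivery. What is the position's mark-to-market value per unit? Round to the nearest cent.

Current fair forward for the remaining 5 months: F = S·e^(r·T), r = 0.0294
F = 466.01 · e^(0.0294 × 5/12) = 466.01 × 1.012325 = 471.7536
Value of long forward = (F − K)·e^(−rT) = (471.7536 − 520.98) · e^(−0.0294·5/12)
= -49.2264 × 0.987825 = -48.63

-₹48.63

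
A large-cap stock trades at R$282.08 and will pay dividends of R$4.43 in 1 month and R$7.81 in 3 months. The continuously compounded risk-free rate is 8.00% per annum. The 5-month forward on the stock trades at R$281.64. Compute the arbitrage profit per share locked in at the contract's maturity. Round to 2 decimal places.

PV(dividends) I = 4.43·e^(−0.0800·1/12) + 7.81·e^(−0.0800·3/12) = 12.0559
Fair forward F* = (S − I)·e^(rT) = (282.08 − 12.0559)·e^0.033333 = 270.0241 × 1.033895 = 279.1766
Market R$281.64 > fair 279.1766: forward overpriced → cash-and-carry (borrow at r, buy the stock and collect the dividends, short the forward).
Profit at T = |F_mkt − F*| = |281.64 − 279.1766| = R$2.46 per share

R$2.46 per share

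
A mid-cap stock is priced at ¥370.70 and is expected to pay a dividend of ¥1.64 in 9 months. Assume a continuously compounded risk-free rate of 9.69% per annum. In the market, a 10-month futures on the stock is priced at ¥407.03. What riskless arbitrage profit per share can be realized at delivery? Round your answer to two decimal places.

¥6.81 per share

PV(dividends) I = 1.64·e^(−0.0969·9/12) = 1.5250
Fair futures F* = (S − I)·e^(rT) = (370.70 − 1.5250)·e^0.080750 = 369.1750 × 1.084100 = 400.2226
Market ¥407.03 > fair 400.2226: forward overpriced → cash-and-carry (borrow at r, buy the stock and collect the dividends, short the forward).
Profit at T = |F_mkt − F*| = |407.03 − 400.2226| = ¥6.81 per share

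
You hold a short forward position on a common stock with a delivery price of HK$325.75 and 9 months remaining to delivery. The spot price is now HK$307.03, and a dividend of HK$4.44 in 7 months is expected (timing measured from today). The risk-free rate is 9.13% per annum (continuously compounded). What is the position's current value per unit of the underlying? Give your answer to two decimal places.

PV(remaining dividends) I = 4.44·e^(−0.0913·7/12) = 4.2097
Current forward F = (S − I)·e^(rT) = (307.03 − 4.2097)·e^(0.0913·9/12) = 302.8203 × 1.070874 = 324.2824
Value (long) = (F − K)·e^(−rT) = (324.2824 − 325.75) × 0.933817 = -1.3705
Short position value = −(long value) = HK$1.37

HK$1.37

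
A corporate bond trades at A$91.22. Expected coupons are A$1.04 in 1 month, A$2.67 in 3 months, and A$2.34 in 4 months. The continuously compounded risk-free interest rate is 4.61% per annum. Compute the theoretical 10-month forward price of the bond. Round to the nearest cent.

PV(coupons) I = 1.04·e^(−0.0461·1/12) + 2.67·e^(−0.0461·3/12) + 2.34·e^(−0.0461·4/12)
I = 1.0360 + 2.6394 + 2.3043 = 5.9797
F = (S − I)·e^(rT) = (91.22 − 5.9797) · e^(0.0461·10/12)
= 85.2403 · e^0.038417 = 85.2403 × 1.039164 = A$88.58

A$88.58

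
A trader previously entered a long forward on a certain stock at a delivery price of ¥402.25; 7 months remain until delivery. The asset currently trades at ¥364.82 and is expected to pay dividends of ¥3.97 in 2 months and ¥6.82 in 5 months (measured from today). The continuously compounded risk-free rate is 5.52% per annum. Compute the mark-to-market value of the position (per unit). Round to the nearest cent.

PV(remaining dividends) I = 3.97·e^(−0.0552·2/12) + 6.82·e^(−0.0552·5/12) = 10.5986
Current forward F = (S − I)·e^(rT) = (364.82 − 10.5986)·e^(0.0552·7/12) = 354.2214 × 1.032724 = 365.8129
Value (long) = (F − K)·e^(−rT) = (365.8129 − 402.25) × 0.968313 = -35.2825
Value = -¥35.28

-¥35.28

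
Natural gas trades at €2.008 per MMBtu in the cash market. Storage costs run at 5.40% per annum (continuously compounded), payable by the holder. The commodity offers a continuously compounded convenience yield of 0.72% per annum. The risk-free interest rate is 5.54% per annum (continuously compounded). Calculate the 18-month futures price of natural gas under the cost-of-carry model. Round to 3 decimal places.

Net carry = r + u − y = 0.0554 + 0.0540 − 0.0072 = 0.1022
F = S·e^((r+u−y)T) = 2.008 · e^(0.1022 × 18/12) = 2.008 · e^0.153300
= 2.008 × 1.165675 = €2.341 per MMBtu

€2.341 per MMBtu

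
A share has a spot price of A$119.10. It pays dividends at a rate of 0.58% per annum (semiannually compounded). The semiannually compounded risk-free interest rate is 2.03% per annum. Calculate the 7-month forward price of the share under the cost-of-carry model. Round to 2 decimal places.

A$120.11

F = S · (1+r/2)^(2T) / (1+q/2)^(2T)
= 119.10 × 1.011852 / 1.003384 = 119.10 × 1.008439
F = A$120.11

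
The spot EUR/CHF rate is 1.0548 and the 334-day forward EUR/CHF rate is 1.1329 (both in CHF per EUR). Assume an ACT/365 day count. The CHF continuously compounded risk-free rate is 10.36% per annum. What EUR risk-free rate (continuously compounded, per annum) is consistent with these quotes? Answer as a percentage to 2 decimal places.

2.55%

F = S·e^((r_CHF − r_EUR)T) ⇒ r_EUR = r_CHF − ln(F/S)/T
ln(1.1329/1.0548) = 0.071430; /(334/365) = 0.078060
r_EUR = 0.1036 − 0.078060 = 0.025540
r_EUR = 2.55%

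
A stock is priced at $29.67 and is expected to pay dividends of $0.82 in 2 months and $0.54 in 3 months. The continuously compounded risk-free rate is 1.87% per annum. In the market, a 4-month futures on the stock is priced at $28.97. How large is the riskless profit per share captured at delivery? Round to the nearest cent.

PV(dividends) I = 0.82·e^(−0.0187·2/12) + 0.54·e^(−0.0187·3/12) = 1.3549
Fair futures F* = (S − I)·e^(rT) = (29.67 − 1.3549)·e^0.006233 = 28.3151 × 1.006252 = 28.4921
Market $28.97 > fair 28.4921: forward overpriced → cash-and-carry (borrow at r, buy the stock and collect the dividends, short the forward).
Profit at T = |F_mkt − F*| = |28.97 − 28.4921| = $0.48 per share

$0.48 per share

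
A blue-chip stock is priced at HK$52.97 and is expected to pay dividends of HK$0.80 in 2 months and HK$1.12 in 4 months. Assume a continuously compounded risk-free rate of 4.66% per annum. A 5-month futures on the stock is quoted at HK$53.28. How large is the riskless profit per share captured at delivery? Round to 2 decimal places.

PV(dividends) I = 0.80·e^(−0.0466·2/12) + 1.12·e^(−0.0466·4/12) = 1.8965
Fair futures F* = (S − I)·e^(rT) = (52.97 − 1.8965)·e^0.019417 = 51.0735 × 1.019607 = 52.0749
Market HK$53.28 > fair 52.0749: forward overpriced → cash-and-carry (borrow at r, buy the stock and collect the dividends, short the forward).
Profit at T = |F_mkt − F*| = |53.28 − 52.0749| = HK$1.21 per share

HK$1.21 per share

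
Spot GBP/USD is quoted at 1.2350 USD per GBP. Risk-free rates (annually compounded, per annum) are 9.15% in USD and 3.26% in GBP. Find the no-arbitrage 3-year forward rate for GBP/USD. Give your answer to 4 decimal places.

By covered interest parity, F = S · (1+r_USD)^T / (1+r_GBP)^T
= 1.2350 × 1.300383 / 1.101023 = 1.2350 × 1.181068
F = 1.4586 USD per GBP

1.4586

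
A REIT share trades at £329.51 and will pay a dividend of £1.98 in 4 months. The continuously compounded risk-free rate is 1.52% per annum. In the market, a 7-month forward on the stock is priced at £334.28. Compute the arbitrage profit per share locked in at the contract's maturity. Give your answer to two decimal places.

PV(dividends) I = 1.98·e^(−0.0152·4/12) = 1.9700
Fair forward F* = (S − I)·e^(rT) = (329.51 − 1.9700)·e^0.008867 = 327.5400 × 1.008906 = 330.4571
Market £334.28 > fair 330.4571: forward overpriced → cash-and-carry (borrow at r, buy the stock and collect the dividends, short the forward).
Profit at T = |F_mkt − F*| = |334.28 − 330.4571| = £3.82 per share

£3.82 per share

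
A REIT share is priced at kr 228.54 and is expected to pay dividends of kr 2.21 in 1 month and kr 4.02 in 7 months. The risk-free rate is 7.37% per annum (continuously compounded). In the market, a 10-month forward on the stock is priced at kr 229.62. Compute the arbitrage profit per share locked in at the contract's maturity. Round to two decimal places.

PV(dividends) I = 2.21·e^(−0.0737·1/12) + 4.02·e^(−0.0737·7/12) = 6.0473
Fair forward F* = (S − I)·e^(rT) = (228.54 − 6.0473)·e^0.061417 = 222.4927 × 1.063342 = 236.5858
Market kr 229.62 < fair 236.5858: forward underpriced → reverse cash-and-carry (short the stock, invest proceeds at r, pay the dividends, go long the forward).
Profit at T = |F_mkt − F*| = |229.62 − 236.5858| = kr 6.97 per share

kr 6.97 per share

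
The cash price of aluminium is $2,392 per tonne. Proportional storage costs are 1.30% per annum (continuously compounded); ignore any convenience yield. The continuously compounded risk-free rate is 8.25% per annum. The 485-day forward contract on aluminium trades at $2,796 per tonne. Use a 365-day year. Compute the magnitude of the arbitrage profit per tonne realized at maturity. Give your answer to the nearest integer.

$80 per tonne

Fair forward: F* = S·e^(carry·T), with carry = (r + u) = 0.0825 + 0.0130 = 0.0955
F* = 2392 · e^(0.0955 × 485/365) = 2392 · e^0.126897 = 2392 × 1.135300 = $2715.6376
Market $2796 > fair $2715.6376: forward overpriced → cash-and-carry (buy spot, short the forward).
At maturity, profit = |F_mkt − F*| = |2796 − 2715.6376| = $80 per tonne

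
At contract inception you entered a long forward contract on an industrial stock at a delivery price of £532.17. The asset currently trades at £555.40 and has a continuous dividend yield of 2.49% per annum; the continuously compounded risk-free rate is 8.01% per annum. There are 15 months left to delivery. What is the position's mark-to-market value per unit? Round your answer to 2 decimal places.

Current fair forward for the remaining 15 months: F = S·e^((r − q)·T), (r − q) = 0.0801 − 0.0249 = 0.0552
F = 555.40 · e^(0.0552 × 15/12) = 555.40 × 1.071436 = 595.0756
Value of long forward = (F − K)·e^(−rT) = (595.0756 − 532.17) · e^(−0.0801·15/12)
= 62.9056 × 0.904724 = 56.91

£56.91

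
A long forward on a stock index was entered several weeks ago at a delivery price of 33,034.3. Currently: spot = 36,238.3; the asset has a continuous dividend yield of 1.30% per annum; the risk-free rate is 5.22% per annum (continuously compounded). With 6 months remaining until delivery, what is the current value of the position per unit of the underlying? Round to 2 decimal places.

3820.26

Current fair forward for the remaining 6 months: F = S·e^((r − q)·T), (r − q) = 0.0522 − 0.0130 = 0.0392
F = 36238.3 · e^(0.0392 × 6/12) = 36238.3 × 1.01979334 = 36955.5770
Value of long forward = (F − K)·e^(−rT) = (36955.5770 − 33034.3) · e^(−0.0522·6/12)
= 3921.2770 × 0.97423766 = 3820.26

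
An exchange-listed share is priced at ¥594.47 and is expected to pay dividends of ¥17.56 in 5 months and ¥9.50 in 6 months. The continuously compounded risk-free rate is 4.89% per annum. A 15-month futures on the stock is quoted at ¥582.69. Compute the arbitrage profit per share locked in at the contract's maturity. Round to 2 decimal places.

¥21.11 per share

PV(dividends) I = 17.56·e^(−0.0489·5/12) + 9.50·e^(−0.0489·6/12) = 26.4764
Fair futures F* = (S − I)·e^(rT) = (594.47 − 26.4764)·e^0.061125 = 567.9936 × 1.063032 = 603.7954
Market ¥582.69 < fair 603.7954: forward underpriced → reverse cash-and-carry (short the stock, invest proceeds at r, pay the dividends, go long the forward).
Profit at T = |F_mkt − F*| = |582.69 − 603.7954| = ¥21.11 per share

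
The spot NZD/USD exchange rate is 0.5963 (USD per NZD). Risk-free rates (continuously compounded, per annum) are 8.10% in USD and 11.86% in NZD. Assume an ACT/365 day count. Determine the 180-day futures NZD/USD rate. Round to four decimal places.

0.5853

F = S·e^((r_USD − r_NZD)T) = 0.5963 · e^((0.0810 − 0.1186) × 180/365)
= 0.5963 · e^-0.018542 = 0.5963 × 0.981629
F = 0.5853 USD per NZD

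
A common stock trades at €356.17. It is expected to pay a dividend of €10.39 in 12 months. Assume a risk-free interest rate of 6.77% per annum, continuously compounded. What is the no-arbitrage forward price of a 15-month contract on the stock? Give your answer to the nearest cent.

€377.06

PV(dividends) I = 10.39·e^(−0.0677·12/12)
I = 9.7099
F = (S − I)·e^(rT) = (356.17 − 9.7099) · e^(0.0677·15/12)
= 346.4601 · e^0.084625 = 346.4601 × 1.088309 = €377.06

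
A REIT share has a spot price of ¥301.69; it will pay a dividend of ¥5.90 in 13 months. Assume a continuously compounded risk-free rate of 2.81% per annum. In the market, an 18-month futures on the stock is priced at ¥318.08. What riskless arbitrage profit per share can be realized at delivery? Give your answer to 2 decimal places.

PV(dividends) I = 5.90·e^(−0.0281·13/12) = 5.7231
Fair futures F* = (S − I)·e^(rT) = (301.69 − 5.7231)·e^0.042150 = 295.9669 × 1.043051 = 308.7086
Market ¥318.08 > fair 308.7086: forward overpriced → cash-and-carry (borrow at r, buy the stock and collect the dividends, short the forward).
Profit at T = |F_mkt − F*| = |318.08 − 308.7086| = ¥9.37 per share

¥9.37 per share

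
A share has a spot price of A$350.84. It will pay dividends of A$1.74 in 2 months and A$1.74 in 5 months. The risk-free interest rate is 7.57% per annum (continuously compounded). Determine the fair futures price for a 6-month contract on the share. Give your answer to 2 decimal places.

A$360.84

PV(dividends) I = 1.74·e^(−0.0757·2/12) + 1.74·e^(−0.0757·5/12)
I = 1.7182 + 1.6860 = 3.4042
F = (S − I)·e^(rT) = (350.84 − 3.4042) · e^(0.0757·6/12)
= 347.4358 · e^0.037850 = 347.4358 × 1.038575 = A$360.84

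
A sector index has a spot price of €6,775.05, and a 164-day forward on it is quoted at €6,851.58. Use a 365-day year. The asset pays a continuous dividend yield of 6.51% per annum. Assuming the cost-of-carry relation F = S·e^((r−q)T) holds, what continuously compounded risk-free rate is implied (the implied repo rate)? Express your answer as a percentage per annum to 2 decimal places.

From F = S·e^((r−q)T): (r − q) = ln(F/S)/T
ln(6851.58/6775.05) = ln(1.011296) = 0.011233
(r − q) = 0.011233 / (164/365) = 0.025000
r = ln(F/S)/T + q = 0.025000 + 0.0651 = 0.090100
r = 9.01%

9.01%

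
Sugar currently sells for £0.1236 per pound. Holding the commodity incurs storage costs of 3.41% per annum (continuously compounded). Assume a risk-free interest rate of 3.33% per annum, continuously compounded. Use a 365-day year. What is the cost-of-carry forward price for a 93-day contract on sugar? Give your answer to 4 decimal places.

£0.1257 per pound

Net carry = r + u − y = 0.0333 + 0.0341 − 0.0000 = 0.0674
F = S·e^((r+u−y)T) = 0.1236 · e^(0.0674 × 93/365) = 0.1236 · e^0.017173
= 0.1236 × 1.017321 = £0.1257 per pound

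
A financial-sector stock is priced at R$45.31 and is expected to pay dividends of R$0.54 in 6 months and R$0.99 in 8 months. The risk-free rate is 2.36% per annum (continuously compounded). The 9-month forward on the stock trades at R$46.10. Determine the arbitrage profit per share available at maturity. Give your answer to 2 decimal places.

R$1.52 per share

PV(dividends) I = 0.54·e^(−0.0236·6/12) + 0.99·e^(−0.0236·8/12) = 1.5082
Fair forward F* = (S − I)·e^(rT) = (45.31 − 1.5082)·e^0.017700 = 43.8018 × 1.017858 = 44.5840
Market R$46.10 > fair 44.5840: forward overpriced → cash-and-carry (borrow at r, buy the stock and collect the dividends, short the forward).
Profit at T = |F_mkt − F*| = |46.10 − 44.5840| = R$1.52 per share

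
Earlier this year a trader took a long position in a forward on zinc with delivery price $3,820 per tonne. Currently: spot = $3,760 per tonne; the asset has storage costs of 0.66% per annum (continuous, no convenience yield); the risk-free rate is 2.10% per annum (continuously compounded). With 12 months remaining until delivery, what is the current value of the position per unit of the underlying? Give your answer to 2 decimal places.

$44.28 per tonne

Current fair forward for the remaining 12 months: F = S·e^((r + u)·T), (r + u) = 0.0210 + 0.0066 = 0.0276
F = 3760 · e^(0.0276 × 12/12) = 3760 × 1.02798441 = 3865.2214
Value of long forward = (F − K)·e^(−rT) = (3865.2214 − 3820) · e^(−0.0210·12/12)
= 45.2214 × 0.97921896 = 44.28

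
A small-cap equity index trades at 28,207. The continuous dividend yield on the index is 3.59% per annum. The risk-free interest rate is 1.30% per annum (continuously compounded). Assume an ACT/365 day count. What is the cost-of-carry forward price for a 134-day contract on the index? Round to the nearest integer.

F = S·e^((r − q)T) = 28207 · e^((0.0130 − 0.0359) × 134/365)
= 28207 · e^-0.008407 = 28207 × 0.991628
F = 27,971

27,971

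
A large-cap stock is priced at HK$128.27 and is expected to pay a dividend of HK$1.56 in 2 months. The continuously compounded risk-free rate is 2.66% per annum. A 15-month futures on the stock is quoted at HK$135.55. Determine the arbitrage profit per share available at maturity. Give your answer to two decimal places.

HK$4.55 per share

PV(dividends) I = 1.56·e^(−0.0266·2/12) = 1.5531
Fair futures F* = (S − I)·e^(rT) = (128.27 − 1.5531)·e^0.033250 = 126.7169 × 1.033809 = 131.0011
Market HK$135.55 > fair 131.0011: forward overpriced → cash-and-carry (borrow at r, buy the stock and collect the dividends, short the forward).
Profit at T = |F_mkt − F*| = |135.55 − 131.0011| = HK$4.55 per share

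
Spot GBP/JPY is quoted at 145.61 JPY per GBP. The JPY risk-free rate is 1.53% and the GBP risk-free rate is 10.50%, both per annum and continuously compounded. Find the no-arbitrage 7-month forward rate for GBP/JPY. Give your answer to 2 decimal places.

F = S·e^((r_JPY − r_GBP)T) = 145.61 · e^((0.0153 − 0.1050) × 7/12)
= 145.61 · e^-0.052325 = 145.61 × 0.949020
F = 138.19 JPY per GBP

138.19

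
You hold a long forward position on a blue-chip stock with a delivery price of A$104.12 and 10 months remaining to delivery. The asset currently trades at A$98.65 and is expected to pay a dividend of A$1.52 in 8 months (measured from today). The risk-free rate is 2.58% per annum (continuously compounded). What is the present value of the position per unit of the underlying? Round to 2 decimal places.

-A$4.75

PV(remaining dividends) I = 1.52·e^(−0.0258·8/12) = 1.4941
Current forward F = (S − I)·e^(rT) = (98.65 − 1.4941)·e^(0.0258·10/12) = 97.1559 × 1.021733 = 99.2674
Value (long) = (F − K)·e^(−rT) = (99.2674 − 104.12) × 0.978729 = -4.7494
Value = -A$4.75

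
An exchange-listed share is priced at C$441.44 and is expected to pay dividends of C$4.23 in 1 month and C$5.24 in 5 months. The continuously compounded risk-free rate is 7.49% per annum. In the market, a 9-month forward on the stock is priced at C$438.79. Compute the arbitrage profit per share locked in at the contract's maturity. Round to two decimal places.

C$18.34 per share

PV(dividends) I = 4.23·e^(−0.0749·1/12) + 5.24·e^(−0.0749·5/12) = 9.2827
Fair forward F* = (S − I)·e^(rT) = (441.44 − 9.2827)·e^0.056175 = 432.1573 × 1.057783 = 457.1286
Market C$438.79 < fair 457.1286: forward underpriced → reverse cash-and-carry (short the stock, invest proceeds at r, pay the dividends, go long the forward).
Profit at T = |F_mkt − F*| = |438.79 − 457.1286| = C$18.34 per share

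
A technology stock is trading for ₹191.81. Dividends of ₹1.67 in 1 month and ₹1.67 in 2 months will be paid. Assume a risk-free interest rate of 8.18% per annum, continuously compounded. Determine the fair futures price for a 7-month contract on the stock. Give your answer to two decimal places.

PV(dividends) I = 1.67·e^(−0.0818·1/12) + 1.67·e^(−0.0818·2/12)
I = 1.6587 + 1.6474 = 3.3061
F = (S − I)·e^(rT) = (191.81 − 3.3061) · e^(0.0818·7/12)
= 188.5039 · e^0.047717 = 188.5039 × 1.048874 = ₹197.72

₹197.72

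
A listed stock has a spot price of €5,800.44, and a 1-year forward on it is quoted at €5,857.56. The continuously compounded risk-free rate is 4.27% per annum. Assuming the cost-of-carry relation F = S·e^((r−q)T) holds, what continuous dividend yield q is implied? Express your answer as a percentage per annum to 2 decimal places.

From F = S·e^((r−q)T): (r − q) = ln(F/S)/T
ln(5857.56/5800.44) = ln(1.009848) = 0.009800
(r − q) = 0.009800 / (12/12) = 0.009800
q = r − ln(F/S)/T = 0.0427 − 0.009800 = 0.032900
q = 3.29%

3.29%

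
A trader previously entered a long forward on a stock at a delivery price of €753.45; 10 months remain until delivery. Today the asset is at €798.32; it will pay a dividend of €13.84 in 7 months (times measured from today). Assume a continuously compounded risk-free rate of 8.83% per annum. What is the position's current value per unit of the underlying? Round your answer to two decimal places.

PV(remaining dividends) I = 13.84·e^(−0.0883·7/12) = 13.1452
Current forward F = (S − I)·e^(rT) = (798.32 − 13.1452)·e^(0.0883·10/12) = 785.1748 × 1.076358 = 845.1292
Value (long) = (F − K)·e^(−rT) = (845.1292 − 753.45) × 0.929059 = 85.1754
Value = €85.18

€85.18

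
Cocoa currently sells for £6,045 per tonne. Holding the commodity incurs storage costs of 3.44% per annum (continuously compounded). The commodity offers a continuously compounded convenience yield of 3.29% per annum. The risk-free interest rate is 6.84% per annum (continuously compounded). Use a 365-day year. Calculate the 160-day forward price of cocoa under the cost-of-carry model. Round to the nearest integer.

£6,233 per tonne

Net carry = r + u − y = 0.0684 + 0.0344 − 0.0329 = 0.0699
F = S·e^((r+u−y)T) = 6045 · e^(0.0699 × 160/365) = 6045 · e^0.030641
= 6045 × 1.031115 = £6,233 per tonne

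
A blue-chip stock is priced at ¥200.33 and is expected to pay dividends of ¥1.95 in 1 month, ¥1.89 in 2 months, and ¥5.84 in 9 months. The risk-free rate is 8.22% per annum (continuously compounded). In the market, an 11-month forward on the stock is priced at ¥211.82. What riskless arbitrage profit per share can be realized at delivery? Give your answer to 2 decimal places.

PV(dividends) I = 1.95·e^(−0.0822·1/12) + 1.89·e^(−0.0822·2/12) + 5.84·e^(−0.0822·9/12) = 9.2918
Fair forward F* = (S − I)·e^(rT) = (200.33 − 9.2918)·e^0.075350 = 191.0382 × 1.078261 = 205.9890
Market ¥211.82 > fair 205.9890: forward overpriced → cash-and-carry (borrow at r, buy the stock and collect the dividends, short the forward).
Profit at T = |F_mkt − F*| = |211.82 − 205.9890| = ¥5.83 per share

¥5.83 per share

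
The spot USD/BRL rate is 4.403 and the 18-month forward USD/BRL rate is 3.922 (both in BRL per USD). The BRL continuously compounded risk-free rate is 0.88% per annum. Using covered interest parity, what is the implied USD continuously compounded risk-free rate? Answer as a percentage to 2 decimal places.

8.59%

F = S·e^((r_BRL − r_USD)T) ⇒ r_USD = r_BRL − ln(F/S)/T
ln(3.922/4.403) = -0.115684; /(18/12) = -0.077123
r_USD = 0.0088 + 0.077123 = 0.085923
r_USD = 8.59%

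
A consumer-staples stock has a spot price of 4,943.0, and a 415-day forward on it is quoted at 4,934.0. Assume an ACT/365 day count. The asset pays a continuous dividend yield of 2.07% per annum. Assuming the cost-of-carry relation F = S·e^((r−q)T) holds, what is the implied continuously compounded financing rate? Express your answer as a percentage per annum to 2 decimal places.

1.91%

From F = S·e^((r−q)T): (r − q) = ln(F/S)/T
ln(4934.0/4943.0) = ln(0.998179) = -0.001823
(r − q) = -0.001823 / (415/365) = -0.001603
r = ln(F/S)/T + q = -0.001603 + 0.0207 = 0.019097
r = 1.91%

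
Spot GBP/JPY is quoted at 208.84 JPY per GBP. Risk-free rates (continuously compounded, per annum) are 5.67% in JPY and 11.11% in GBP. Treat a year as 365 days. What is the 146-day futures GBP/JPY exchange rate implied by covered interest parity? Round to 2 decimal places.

F = S·e^((r_JPY − r_GBP)T) = 208.84 · e^((0.0567 − 0.1111) × 146/365)
= 208.84 · e^-0.021760 = 208.84 × 0.978475
F = 204.34 JPY per GBP

204.34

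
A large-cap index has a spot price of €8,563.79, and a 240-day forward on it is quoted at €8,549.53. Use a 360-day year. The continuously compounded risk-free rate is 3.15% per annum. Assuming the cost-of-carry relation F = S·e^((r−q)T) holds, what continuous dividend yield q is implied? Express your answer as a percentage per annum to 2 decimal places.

3.40%

From F = S·e^((r−q)T): (r − q) = ln(F/S)/T
ln(8549.53/8563.79) = ln(0.998335) = -0.001666
(r − q) = -0.001666 / (240/360) = -0.002499
q = r − ln(F/S)/T = 0.0315 + 0.002499 = 0.033999
q = 3.40%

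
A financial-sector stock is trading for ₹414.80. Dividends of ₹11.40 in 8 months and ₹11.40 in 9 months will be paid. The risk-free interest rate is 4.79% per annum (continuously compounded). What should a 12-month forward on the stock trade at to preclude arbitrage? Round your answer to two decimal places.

₹412.03

PV(dividends) I = 11.40·e^(−0.0479·8/12) + 11.40·e^(−0.0479·9/12)
I = 11.0417 + 10.9977 = 22.0394
F = (S − I)·e^(rT) = (414.80 − 22.0394) · e^(0.0479·12/12)
= 392.7606 · e^0.047900 = 392.7606 × 1.049066 = ₹412.03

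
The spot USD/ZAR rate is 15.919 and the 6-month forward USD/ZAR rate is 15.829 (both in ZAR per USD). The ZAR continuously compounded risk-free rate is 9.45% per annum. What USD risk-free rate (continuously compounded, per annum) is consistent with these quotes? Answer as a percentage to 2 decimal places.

10.58%

F = S·e^((r_ZAR − r_USD)T) ⇒ r_USD = r_ZAR − ln(F/S)/T
ln(15.829/15.919) = -0.005670; /(6/12) = -0.011340
r_USD = 0.0945 + 0.011340 = 0.105840
r_USD = 10.58%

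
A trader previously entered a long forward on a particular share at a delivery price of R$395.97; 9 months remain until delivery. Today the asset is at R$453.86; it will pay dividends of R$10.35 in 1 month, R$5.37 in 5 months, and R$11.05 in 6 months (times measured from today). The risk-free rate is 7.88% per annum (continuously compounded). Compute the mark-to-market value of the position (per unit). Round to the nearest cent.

R$54.51

PV(remaining dividends) I = 10.35·e^(−0.0788·1/12) + 5.37·e^(−0.0788·5/12) + 11.05·e^(−0.0788·6/12) = 26.1019
Current forward F = (S − I)·e^(rT) = (453.86 − 26.1019)·e^(0.0788·9/12) = 427.7581 × 1.060881 = 453.8004
Value (long) = (F − K)·e^(−rT) = (453.8004 − 395.97) × 0.942613 = 54.5117
Value = R$54.51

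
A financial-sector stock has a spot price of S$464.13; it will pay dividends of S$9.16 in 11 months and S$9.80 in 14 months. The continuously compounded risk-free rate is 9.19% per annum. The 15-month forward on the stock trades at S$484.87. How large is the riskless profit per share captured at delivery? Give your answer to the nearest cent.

S$16.44 per share

PV(dividends) I = 9.16·e^(−0.0919·11/12) + 9.80·e^(−0.0919·14/12) = 17.2236
Fair forward F* = (S − I)·e^(rT) = (464.13 − 17.2236)·e^0.114875 = 446.9064 × 1.121733 = 501.3097
Market S$484.87 < fair 501.3097: forward underpriced → reverse cash-and-carry (short the stock, invest proceeds at r, pay the dividends, go long the forward).
Profit at T = |F_mkt − F*| = |484.87 − 501.3097| = S$16.44 per share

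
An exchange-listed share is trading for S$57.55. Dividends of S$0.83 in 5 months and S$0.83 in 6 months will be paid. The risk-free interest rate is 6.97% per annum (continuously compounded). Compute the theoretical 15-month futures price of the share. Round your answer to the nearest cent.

PV(dividends) I = 0.83·e^(−0.0697·5/12) + 0.83·e^(−0.0697·6/12)
I = 0.8062 + 0.8016 = 1.6078
F = (S − I)·e^(rT) = (57.55 − 1.6078) · e^(0.0697·15/12)
= 55.9422 · e^0.087125 = 55.9422 × 1.091033 = S$61.03

S$61.03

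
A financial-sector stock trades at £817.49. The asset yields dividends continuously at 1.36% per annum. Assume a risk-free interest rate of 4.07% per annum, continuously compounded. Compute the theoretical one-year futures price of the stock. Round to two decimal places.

F = S·e^((r − q)T) = 817.49 · e^((0.0407 − 0.0136) × 12/12)
= 817.49 · e^0.027100 = 817.49 × 1.027471
F = £839.95

£839.95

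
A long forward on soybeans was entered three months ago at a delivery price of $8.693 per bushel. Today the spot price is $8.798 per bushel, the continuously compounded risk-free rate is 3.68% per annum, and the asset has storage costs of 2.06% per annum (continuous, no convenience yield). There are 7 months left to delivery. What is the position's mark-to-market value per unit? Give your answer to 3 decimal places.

$0.396 per bushel

Current fair forward for the remaining 7 months: F = S·e^((r + u)·T), (r + u) = 0.0368 + 0.0206 = 0.0574
F = 8.798 · e^(0.0574 × 7/12) = 8.798 × 1.034050 = 9.0976
Value of long forward = (F − K)·e^(−rT) = (9.0976 − 8.693) · e^(−0.0368·7/12)
= 0.4046 × 0.978762 = 0.396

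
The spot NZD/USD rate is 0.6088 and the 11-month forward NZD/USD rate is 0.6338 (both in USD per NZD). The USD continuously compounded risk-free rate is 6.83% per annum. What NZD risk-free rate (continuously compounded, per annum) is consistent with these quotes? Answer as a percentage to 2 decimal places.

2.44%

F = S·e^((r_USD − r_NZD)T) ⇒ r_NZD = r_USD − ln(F/S)/T
ln(0.6338/0.6088) = 0.040244; /(11/12) = 0.043903
r_NZD = 0.0683 − 0.043903 = 0.024397
r_NZD = 2.44%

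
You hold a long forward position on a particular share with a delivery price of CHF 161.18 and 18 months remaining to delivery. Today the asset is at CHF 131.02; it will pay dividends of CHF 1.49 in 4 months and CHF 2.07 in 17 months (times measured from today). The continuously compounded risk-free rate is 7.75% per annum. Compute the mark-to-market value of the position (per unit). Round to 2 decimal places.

PV(remaining dividends) I = 1.49·e^(−0.0775·4/12) + 2.07·e^(−0.0775·17/12) = 3.3068
Current forward F = (S − I)·e^(rT) = (131.02 − 3.3068)·e^(0.0775·18/12) = 127.7132 × 1.123277 = 143.4573
Value (long) = (F − K)·e^(−rT) = (143.4573 − 161.18) × 0.890253 = -15.7777
Value = -CHF 15.78

-CHF 15.78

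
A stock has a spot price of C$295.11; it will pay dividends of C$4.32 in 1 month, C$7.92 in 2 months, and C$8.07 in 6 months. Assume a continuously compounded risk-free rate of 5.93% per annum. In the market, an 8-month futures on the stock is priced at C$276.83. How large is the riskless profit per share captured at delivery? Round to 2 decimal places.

PV(dividends) I = 4.32·e^(−0.0593·1/12) + 7.92·e^(−0.0593·2/12) + 8.07·e^(−0.0593·6/12) = 19.9751
Fair futures F* = (S − I)·e^(rT) = (295.11 − 19.9751)·e^0.039533 = 275.1349 × 1.040325 = 286.2297
Market C$276.83 < fair 286.2297: forward underpriced → reverse cash-and-carry (short the stock, invest proceeds at r, pay the dividends, go long the forward).
Profit at T = |F_mkt − F*| = |276.83 − 286.2297| = C$9.40 per share

C$9.40 per share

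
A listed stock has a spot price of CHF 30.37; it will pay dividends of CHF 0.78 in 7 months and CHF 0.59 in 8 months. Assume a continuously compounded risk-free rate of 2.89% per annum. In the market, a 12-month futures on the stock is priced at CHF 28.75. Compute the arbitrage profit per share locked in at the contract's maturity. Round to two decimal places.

PV(dividends) I = 0.78·e^(−0.0289·7/12) + 0.59·e^(−0.0289·8/12) = 1.3457
Fair futures F* = (S − I)·e^(rT) = (30.37 − 1.3457)·e^0.028900 = 29.0243 × 1.029322 = 29.8754
Market CHF 28.75 < fair 29.8754: forward underpriced → reverse cash-and-carry (short the stock, invest proceeds at r, pay the dividends, go long the forward).
Profit at T = |F_mkt − F*| = |28.75 − 29.8754| = CHF 1.13 per share

CHF 1.13 per share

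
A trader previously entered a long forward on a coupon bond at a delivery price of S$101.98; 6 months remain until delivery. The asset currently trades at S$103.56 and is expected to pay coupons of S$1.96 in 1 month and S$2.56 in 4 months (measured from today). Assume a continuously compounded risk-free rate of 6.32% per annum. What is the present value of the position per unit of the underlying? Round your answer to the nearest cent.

S$0.30

PV(remaining coupons) I = 1.96·e^(−0.0632·1/12) + 2.56·e^(−0.0632·4/12) = 4.4563
Current forward F = (S − I)·e^(rT) = (103.56 − 4.4563)·e^(0.0632·6/12) = 99.1037 × 1.032105 = 102.2854
Value (long) = (F − K)·e^(−rT) = (102.2854 − 101.98) × 0.968894 = 0.2959
Value = S$0.30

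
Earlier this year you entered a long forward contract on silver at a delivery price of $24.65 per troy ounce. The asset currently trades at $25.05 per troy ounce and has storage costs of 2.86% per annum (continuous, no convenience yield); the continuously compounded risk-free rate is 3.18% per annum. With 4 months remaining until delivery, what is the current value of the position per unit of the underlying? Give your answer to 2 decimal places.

Current fair forward for the remaining 4 months: F = S·e^((r + u)·T), (r + u) = 0.0318 + 0.0286 = 0.0604
F = 25.05 · e^(0.0604 × 4/12) = 25.05 × 1.020337 = 25.5594
Value of long forward = (F − K)·e^(−rT) = (25.5594 − 24.65) · e^(−0.0318·4/12)
= 0.9094 × 0.989456 = 0.90

$0.90 per troy ounce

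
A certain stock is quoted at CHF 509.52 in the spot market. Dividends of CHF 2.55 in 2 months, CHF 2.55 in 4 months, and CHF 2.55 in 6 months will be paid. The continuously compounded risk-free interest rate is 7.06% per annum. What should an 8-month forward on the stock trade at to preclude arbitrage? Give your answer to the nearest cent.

CHF 526.24

PV(dividends) I = 2.55·e^(−0.0706·2/12) + 2.55·e^(−0.0706·4/12) + 2.55·e^(−0.0706·6/12)
I = 2.5202 + 2.4907 + 2.4616 = 7.4725
F = (S − I)·e^(rT) = (509.52 − 7.4725) · e^(0.0706·8/12)
= 502.0475 · e^0.047067 = 502.0475 × 1.048192 = CHF 526.24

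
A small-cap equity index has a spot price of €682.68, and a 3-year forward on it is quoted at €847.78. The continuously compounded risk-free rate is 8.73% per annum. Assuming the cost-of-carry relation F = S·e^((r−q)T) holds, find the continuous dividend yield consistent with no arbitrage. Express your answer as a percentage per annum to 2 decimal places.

From F = S·e^((r−q)T): (r − q) = ln(F/S)/T
ln(847.78/682.68) = ln(1.241841) = 0.216595
(r − q) = 0.216595 / (3) = 0.072198
q = r − ln(F/S)/T = 0.0873 − 0.072198 = 0.015102
q = 1.51%

1.51%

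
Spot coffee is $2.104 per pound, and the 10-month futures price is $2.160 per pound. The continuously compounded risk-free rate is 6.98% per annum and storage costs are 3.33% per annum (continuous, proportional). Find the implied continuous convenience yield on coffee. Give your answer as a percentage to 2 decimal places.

7.16%

F = S·e^((r+u−y)T) ⇒ (r+u−y) = ln(F/S)/T
ln(2.160/2.104) = 0.026268; /T ⇒ 0.031522
y = r + u − ln(F/S)/T = 0.0698 + 0.0333 − 0.031522 = 0.071578
y = 7.16%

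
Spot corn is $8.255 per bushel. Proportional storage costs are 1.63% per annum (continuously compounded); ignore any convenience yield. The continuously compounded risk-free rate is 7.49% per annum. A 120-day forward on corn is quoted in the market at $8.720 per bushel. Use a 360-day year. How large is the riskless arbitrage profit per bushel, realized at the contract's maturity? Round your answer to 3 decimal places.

Fair forward: F* = S·e^(carry·T), with carry = (r + u) = 0.0749 + 0.0163 = 0.0912
F* = 8.255 · e^(0.0912 × 120/360) = 8.255 · e^0.030400 = 8.255 × 1.030867 = $8.5098
Market $8.720 > fair $8.5098: forward overpriced → cash-and-carry (buy spot, short the forward).
At maturity, profit = |F_mkt − F*| = |8.720 − 8.5098| = $0.210 per bushel

$0.210 per bushel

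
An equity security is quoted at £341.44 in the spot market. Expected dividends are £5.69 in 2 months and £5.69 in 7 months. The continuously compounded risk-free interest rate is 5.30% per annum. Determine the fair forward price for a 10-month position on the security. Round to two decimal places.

PV(dividends) I = 5.69·e^(−0.0530·2/12) + 5.69·e^(−0.0530·7/12)
I = 5.6400 + 5.5168 = 11.1568
F = (S − I)·e^(rT) = (341.44 − 11.1568) · e^(0.0530·10/12)
= 330.2832 · e^0.044167 = 330.2832 × 1.045157 = £345.20

£345.20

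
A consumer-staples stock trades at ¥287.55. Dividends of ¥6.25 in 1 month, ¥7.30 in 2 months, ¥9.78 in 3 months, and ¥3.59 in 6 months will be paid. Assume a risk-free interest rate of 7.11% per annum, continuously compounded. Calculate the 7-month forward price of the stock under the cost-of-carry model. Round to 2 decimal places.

PV(dividends) I = 6.25·e^(−0.0711·1/12) + 7.30·e^(−0.0711·2/12) + 9.78·e^(−0.0711·3/12) + 3.59·e^(−0.0711·6/12)
I = 6.2131 + 7.2140 + 9.6077 + 3.4646 = 26.4994
F = (S − I)·e^(rT) = (287.55 − 26.4994) · e^(0.0711·7/12)
= 261.0506 · e^0.041475 = 261.0506 × 1.042347 = ¥272.11

¥272.11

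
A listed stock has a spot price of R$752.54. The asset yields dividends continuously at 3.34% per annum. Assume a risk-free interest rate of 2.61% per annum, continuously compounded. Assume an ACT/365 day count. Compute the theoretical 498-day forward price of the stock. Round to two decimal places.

F = S·e^((r − q)T) = 752.54 · e^((0.0261 − 0.0334) × 498/365)
= 752.54 · e^-0.009960 = 752.54 × 0.990089
F = R$745.08

R$745.08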